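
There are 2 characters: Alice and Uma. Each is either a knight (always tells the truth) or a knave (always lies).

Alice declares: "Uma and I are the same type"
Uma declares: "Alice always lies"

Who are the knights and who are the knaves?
Alice is a knave.
Uma is a knight.

Verification:
- Alice (knave) says "Uma and I are the same type" - this is FALSE (a lie) because Alice is a knave and Uma is a knight.
- Uma (knight) says "Alice always lies" - this is TRUE because Alice is a knave.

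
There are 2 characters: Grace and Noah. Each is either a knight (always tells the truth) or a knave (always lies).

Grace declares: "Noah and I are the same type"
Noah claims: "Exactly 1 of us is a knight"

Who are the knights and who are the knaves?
Grace is a knave.
Noah is a knight.

Verification:
- Grace (knave) says "Noah and I are the same type" - this is FALSE (a lie) because Grace is a knave and Noah is a knight.
- Noah (knight) says "Exactly 1 of us is a knight" - this is TRUE because there are 1 knights.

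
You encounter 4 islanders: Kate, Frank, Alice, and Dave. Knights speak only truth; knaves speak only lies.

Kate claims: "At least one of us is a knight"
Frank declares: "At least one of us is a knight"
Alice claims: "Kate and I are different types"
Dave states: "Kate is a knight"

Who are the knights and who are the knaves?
Kate is a knave.
Frank is a knave.
Alice is a knave.
Dave is a knave.

Verification:
- Kate (knave) says "At least one of us is a knight" - this is FALSE (a lie) because no one is a knight.
- Frank (knave) says "At least one of us is a knight" - this is FALSE (a lie) because no one is a knight.
- Alice (knave) says "Kate and I are different types" - this is FALSE (a lie) because Alice is a knave and Kate is a knave.
- Dave (knave) says "Kate is a knight" - this is FALSE (a lie) because Kate is a knave.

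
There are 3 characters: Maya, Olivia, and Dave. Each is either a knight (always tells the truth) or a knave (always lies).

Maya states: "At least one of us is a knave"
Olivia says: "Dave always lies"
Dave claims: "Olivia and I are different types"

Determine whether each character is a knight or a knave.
Maya is a knight.
Olivia is a knave.
Dave is a knight.

Verification:
- Maya (knight) says "At least one of us is a knave" - this is TRUE because Olivia is a knave.
- Olivia (knave) says "Dave always lies" - this is FALSE (a lie) because Dave is a knight.
- Dave (knight) says "Olivia and I are different types" - this is TRUE because Dave is a knight and Olivia is a knave.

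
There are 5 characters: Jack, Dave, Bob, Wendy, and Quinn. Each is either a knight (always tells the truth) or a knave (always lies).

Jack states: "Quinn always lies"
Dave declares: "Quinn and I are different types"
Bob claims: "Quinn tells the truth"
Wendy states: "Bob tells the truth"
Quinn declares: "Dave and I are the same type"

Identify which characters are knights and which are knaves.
Jack is a knight.
Dave is a knight.
Bob is a knave.
Wendy is a knave.
Quinn is a knave.

Verification:
- Jack (knight) says "Quinn always lies" - this is TRUE because Quinn is a knave.
- Dave (knight) says "Quinn and I are different types" - this is TRUE because Dave is a knight and Quinn is a knave.
- Bob (knave) says "Quinn tells the truth" - this is FALSE (a lie) because Quinn is a knave.
- Wendy (knave) says "Bob tells the truth" - this is FALSE (a lie) because Bob is a knave.
- Quinn (knave) says "Dave and I are the same type" - this is FALSE (a lie) because Quinn is a knave and Dave is a knight.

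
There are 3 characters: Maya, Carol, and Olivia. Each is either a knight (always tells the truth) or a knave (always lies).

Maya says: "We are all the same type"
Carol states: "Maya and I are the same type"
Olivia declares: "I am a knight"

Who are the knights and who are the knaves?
Maya is a knight.
Carol is a knight.
Olivia is a knight.

Verification:
- Maya (knight) says "We are all the same type" - this is TRUE because Maya, Carol, and Olivia are knights.
- Carol (knight) says "Maya and I are the same type" - this is TRUE because Carol is a knight and Maya is a knight.
- Olivia (knight) says "I am a knight" - this is TRUE because Olivia is a knight.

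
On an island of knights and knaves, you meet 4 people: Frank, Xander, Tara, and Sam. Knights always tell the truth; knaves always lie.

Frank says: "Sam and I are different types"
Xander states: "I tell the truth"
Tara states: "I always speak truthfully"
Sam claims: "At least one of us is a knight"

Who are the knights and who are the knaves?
Frank is a knave.
Xander is a knave.
Tara is a knave.
Sam is a knave.

Verification:
- Frank (knave) says "Sam and I are different types" - this is FALSE (a lie) because Frank is a knave and Sam is a knave.
- Xander (knave) says "I tell the truth" - this is FALSE (a lie) because Xander is a knave.
- Tara (knave) says "I always speak truthfully" - this is FALSE (a lie) because Tara is a knave.
- Sam (knave) says "At least one of us is a knight" - this is FALSE (a lie) because no one is a knight.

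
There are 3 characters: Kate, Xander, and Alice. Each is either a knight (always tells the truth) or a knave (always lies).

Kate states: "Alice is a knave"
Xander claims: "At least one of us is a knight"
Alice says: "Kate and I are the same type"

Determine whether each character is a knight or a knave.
Kate is a knight.
Xander is a knight.
Alice is a knave.

Verification:
- Kate (knight) says "Alice is a knave" - this is TRUE because Alice is a knave.
- Xander (knight) says "At least one of us is a knight" - this is TRUE because Kate and Xander are knights.
- Alice (knave) says "Kate and I are the same type" - this is FALSE (a lie) because Alice is a knave and Kate is a knight.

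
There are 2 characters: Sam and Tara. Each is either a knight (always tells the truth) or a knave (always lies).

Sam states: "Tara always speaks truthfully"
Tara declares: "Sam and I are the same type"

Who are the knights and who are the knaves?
Sam is a knight.
Tara is a knight.

Verification:
- Sam (knight) says "Tara always speaks truthfully" - this is TRUE because Tara is a knight.
- Tara (knight) says "Sam and I are the same type" - this is TRUE because Tara is a knight and Sam is a knight.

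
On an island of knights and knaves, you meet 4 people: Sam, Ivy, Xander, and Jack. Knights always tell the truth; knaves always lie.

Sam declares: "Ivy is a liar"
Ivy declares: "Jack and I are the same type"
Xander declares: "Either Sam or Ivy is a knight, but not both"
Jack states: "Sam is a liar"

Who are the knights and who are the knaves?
Sam is a knave.
Ivy is a knight.
Xander is a knight.
Jack is a knight.

Verification:
- Sam (knave) says "Ivy is a liar" - this is FALSE (a lie) because Ivy is a knight.
- Ivy (knight) says "Jack and I are the same type" - this is TRUE because Ivy is a knight and Jack is a knight.
- Xander (knight) says "Either Sam or Ivy is a knight, but not both" - this is TRUE because Sam is a knave and Ivy is a knight.
- Jack (knight) says "Sam is a liar" - this is TRUE because Sam is a knave.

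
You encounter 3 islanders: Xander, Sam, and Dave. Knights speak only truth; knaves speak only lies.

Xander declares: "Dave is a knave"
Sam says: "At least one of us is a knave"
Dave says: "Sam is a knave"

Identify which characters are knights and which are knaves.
Xander is a knight.
Sam is a knight.
Dave is a knave.

Verification:
- Xander (knight) says "Dave is a knave" - this is TRUE because Dave is a knave.
- Sam (knight) says "At least one of us is a knave" - this is TRUE because Dave is a knave.
- Dave (knave) says "Sam is a knave" - this is FALSE (a lie) because Sam is a knight.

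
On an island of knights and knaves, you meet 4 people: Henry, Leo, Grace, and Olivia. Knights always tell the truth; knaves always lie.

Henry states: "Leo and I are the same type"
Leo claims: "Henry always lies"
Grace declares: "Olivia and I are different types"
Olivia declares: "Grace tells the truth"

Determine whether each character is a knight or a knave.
Henry is a knave.
Leo is a knight.
Grace is a knave.
Olivia is a knave.

Verification:
- Henry (knave) says "Leo and I are the same type" - this is FALSE (a lie) because Henry is a knave and Leo is a knight.
- Leo (knight) says "Henry always lies" - this is TRUE because Henry is a knave.
- Grace (knave) says "Olivia and I are different types" - this is FALSE (a lie) because Grace is a knave and Olivia is a knave.
- Olivia (knave) says "Grace tells the truth" - this is FALSE (a lie) because Grace is a knave.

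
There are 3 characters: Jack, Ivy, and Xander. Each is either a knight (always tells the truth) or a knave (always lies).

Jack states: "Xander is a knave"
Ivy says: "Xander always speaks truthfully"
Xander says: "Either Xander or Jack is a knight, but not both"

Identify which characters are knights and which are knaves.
Jack is a knave.
Ivy is a knight.
Xander is a knight.

Verification:
- Jack (knave) says "Xander is a knave" - this is FALSE (a lie) because Xander is a knight.
- Ivy (knight) says "Xander always speaks truthfully" - this is TRUE because Xander is a knight.
- Xander (knight) says "Either Xander or Jack is a knight, but not both" - this is TRUE because Xander is a knight and Jack is a knave.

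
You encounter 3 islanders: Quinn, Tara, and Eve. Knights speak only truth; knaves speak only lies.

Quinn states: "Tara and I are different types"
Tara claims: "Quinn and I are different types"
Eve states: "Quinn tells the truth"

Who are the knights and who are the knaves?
Quinn is a knave.
Tara is a knave.
Eve is a knave.

Verification:
- Quinn (knave) says "Tara and I are different types" - this is FALSE (a lie) because Quinn is a knave and Tara is a knave.
- Tara (knave) says "Quinn and I are different types" - this is FALSE (a lie) because Tara is a knave and Quinn is a knave.
- Eve (knave) says "Quinn tells the truth" - this is FALSE (a lie) because Quinn is a knave.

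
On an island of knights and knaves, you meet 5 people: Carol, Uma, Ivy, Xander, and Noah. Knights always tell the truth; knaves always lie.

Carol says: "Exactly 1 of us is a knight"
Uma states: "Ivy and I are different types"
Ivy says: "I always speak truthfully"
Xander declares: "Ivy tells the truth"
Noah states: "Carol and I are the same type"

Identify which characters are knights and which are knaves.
Carol is a knight.
Uma is a knave.
Ivy is a knave.
Xander is a knave.
Noah is a knave.

Verification:
- Carol (knight) says "Exactly 1 of us is a knight" - this is TRUE because there are 1 knights.
- Uma (knave) says "Ivy and I are different types" - this is FALSE (a lie) because Uma is a knave and Ivy is a knave.
- Ivy (knave) says "I always speak truthfully" - this is FALSE (a lie) because Ivy is a knave.
- Xander (knave) says "Ivy tells the truth" - this is FALSE (a lie) because Ivy is a knave.
- Noah (knave) says "Carol and I are the same type" - this is FALSE (a lie) because Noah is a knave and Carol is a knight.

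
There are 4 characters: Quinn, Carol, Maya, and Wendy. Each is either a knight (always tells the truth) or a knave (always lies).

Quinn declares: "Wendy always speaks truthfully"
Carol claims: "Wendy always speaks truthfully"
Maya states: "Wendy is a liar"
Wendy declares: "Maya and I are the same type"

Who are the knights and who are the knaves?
Quinn is a knave.
Carol is a knave.
Maya is a knight.
Wendy is a knave.

Verification:
- Quinn (knave) says "Wendy always speaks truthfully" - this is FALSE (a lie) because Wendy is a knave.
- Carol (knave) says "Wendy always speaks truthfully" - this is FALSE (a lie) because Wendy is a knave.
- Maya (knight) says "Wendy is a liar" - this is TRUE because Wendy is a knave.
- Wendy (knave) says "Maya and I are the same type" - this is FALSE (a lie) because Wendy is a knave and Maya is a knight.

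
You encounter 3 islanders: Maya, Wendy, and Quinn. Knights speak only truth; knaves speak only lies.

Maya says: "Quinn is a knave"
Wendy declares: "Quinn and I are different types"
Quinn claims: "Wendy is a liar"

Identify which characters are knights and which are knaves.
Maya is a knight.
Wendy is a knight.
Quinn is a knave.

Verification:
- Maya (knight) says "Quinn is a knave" - this is TRUE because Quinn is a knave.
- Wendy (knight) says "Quinn and I are different types" - this is TRUE because Wendy is a knight and Quinn is a knave.
- Quinn (knave) says "Wendy is a liar" - this is FALSE (a lie) because Wendy is a knight.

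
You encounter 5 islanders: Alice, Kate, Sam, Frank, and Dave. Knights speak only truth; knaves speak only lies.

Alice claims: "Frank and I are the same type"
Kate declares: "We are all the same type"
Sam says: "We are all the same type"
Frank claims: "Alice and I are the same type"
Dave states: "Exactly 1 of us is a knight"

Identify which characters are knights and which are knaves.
Alice is a knight.
Kate is a knave.
Sam is a knave.
Frank is a knight.
Dave is a knave.

Verification:
- Alice (knight) says "Frank and I are the same type" - this is TRUE because Alice is a knight and Frank is a knight.
- Kate (knave) says "We are all the same type" - this is FALSE (a lie) because Alice and Frank are knights and Kate, Sam, and Dave are knaves.
- Sam (knave) says "We are all the same type" - this is FALSE (a lie) because Alice and Frank are knights and Kate, Sam, and Dave are knaves.
- Frank (knight) says "Alice and I are the same type" - this is TRUE because Frank is a knight and Alice is a knight.
- Dave (knave) says "Exactly 1 of us is a knight" - this is FALSE (a lie) because there are 2 knights.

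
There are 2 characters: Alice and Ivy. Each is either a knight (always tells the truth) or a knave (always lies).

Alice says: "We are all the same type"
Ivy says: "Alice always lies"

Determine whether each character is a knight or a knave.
Alice is a knave.
Ivy is a knight.

Verification:
- Alice (knave) says "We are all the same type" - this is FALSE (a lie) because Ivy is a knight and Alice is a knave.
- Ivy (knight) says "Alice always lies" - this is TRUE because Alice is a knave.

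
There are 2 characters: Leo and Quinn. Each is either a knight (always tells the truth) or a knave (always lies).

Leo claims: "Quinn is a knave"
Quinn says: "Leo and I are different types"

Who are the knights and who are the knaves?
Leo is a knave.
Quinn is a knight.

Verification:
- Leo (knave) says "Quinn is a knave" - this is FALSE (a lie) because Quinn is a knight.
- Quinn (knight) says "Leo and I are different types" - this is TRUE because Quinn is a knight and Leo is a knave.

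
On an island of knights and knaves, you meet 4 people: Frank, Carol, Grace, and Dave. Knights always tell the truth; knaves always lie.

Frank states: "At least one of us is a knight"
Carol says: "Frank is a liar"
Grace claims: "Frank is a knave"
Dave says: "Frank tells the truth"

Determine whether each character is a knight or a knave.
Frank is a knight.
Carol is a knave.
Grace is a knave.
Dave is a knight.

Verification:
- Frank (knight) says "At least one of us is a knight" - this is TRUE because Frank and Dave are knights.
- Carol (knave) says "Frank is a liar" - this is FALSE (a lie) because Frank is a knight.
- Grace (knave) says "Frank is a knave" - this is FALSE (a lie) because Frank is a knight.
- Dave (knight) says "Frank tells the truth" - this is TRUE because Frank is a knight.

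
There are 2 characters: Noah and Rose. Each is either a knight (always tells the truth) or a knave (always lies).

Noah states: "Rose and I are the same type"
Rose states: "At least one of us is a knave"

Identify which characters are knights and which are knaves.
Noah is a knave.
Rose is a knight.

Verification:
- Noah (knave) says "Rose and I are the same type" - this is FALSE (a lie) because Noah is a knave and Rose is a knight.
- Rose (knight) says "At least one of us is a knave" - this is TRUE because Noah is a knave.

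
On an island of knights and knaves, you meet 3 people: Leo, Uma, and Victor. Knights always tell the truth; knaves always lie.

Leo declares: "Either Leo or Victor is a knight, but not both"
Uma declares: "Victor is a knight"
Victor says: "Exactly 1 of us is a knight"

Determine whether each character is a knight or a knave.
Leo is a knave.
Uma is a knave.
Victor is a knave.

Verification:
- Leo (knave) says "Either Leo or Victor is a knight, but not both" - this is FALSE (a lie) because Leo is a knave and Victor is a knave.
- Uma (knave) says "Victor is a knight" - this is FALSE (a lie) because Victor is a knave.
- Victor (knave) says "Exactly 1 of us is a knight" - this is FALSE (a lie) because there are 0 knights.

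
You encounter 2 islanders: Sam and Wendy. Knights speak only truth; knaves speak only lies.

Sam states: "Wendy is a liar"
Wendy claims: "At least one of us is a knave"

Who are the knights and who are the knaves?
Sam is a knave.
Wendy is a knight.

Verification:
- Sam (knave) says "Wendy is a liar" - this is FALSE (a lie) because Wendy is a knight.
- Wendy (knight) says "At least one of us is a knave" - this is TRUE because Sam is a knave.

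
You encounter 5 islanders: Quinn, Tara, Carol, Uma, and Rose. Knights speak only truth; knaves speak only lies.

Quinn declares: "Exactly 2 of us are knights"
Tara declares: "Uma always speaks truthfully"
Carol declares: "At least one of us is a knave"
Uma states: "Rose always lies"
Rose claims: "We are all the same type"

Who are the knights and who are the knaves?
Quinn is a knave.
Tara is a knight.
Carol is a knight.
Uma is a knight.
Rose is a knave.

Verification:
- Quinn (knave) says "Exactly 2 of us are knights" - this is FALSE (a lie) because there are 3 knights.
- Tara (knight) says "Uma always speaks truthfully" - this is TRUE because Uma is a knight.
- Carol (knight) says "At least one of us is a knave" - this is TRUE because Quinn and Rose are knaves.
- Uma (knight) says "Rose always lies" - this is TRUE because Rose is a knave.
- Rose (knave) says "We are all the same type" - this is FALSE (a lie) because Tara, Carol, and Uma are knights and Quinn and Rose are knaves.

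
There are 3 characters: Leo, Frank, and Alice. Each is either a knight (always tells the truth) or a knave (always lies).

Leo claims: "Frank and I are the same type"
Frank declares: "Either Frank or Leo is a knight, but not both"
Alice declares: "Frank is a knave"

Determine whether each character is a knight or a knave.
Leo is a knave.
Frank is a knight.
Alice is a knave.

Verification:
- Leo (knave) says "Frank and I are the same type" - this is FALSE (a lie) because Leo is a knave and Frank is a knight.
- Frank (knight) says "Either Frank or Leo is a knight, but not both" - this is TRUE because Frank is a knight and Leo is a knave.
- Alice (knave) says "Frank is a knave" - this is FALSE (a lie) because Frank is a knight.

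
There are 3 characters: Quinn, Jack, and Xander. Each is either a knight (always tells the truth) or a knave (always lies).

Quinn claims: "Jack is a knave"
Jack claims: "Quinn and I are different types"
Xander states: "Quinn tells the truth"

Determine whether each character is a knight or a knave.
Quinn is a knave.
Jack is a knight.
Xander is a knave.

Verification:
- Quinn (knave) says "Jack is a knave" - this is FALSE (a lie) because Jack is a knight.
- Jack (knight) says "Quinn and I are different types" - this is TRUE because Jack is a knight and Quinn is a knave.
- Xander (knave) says "Quinn tells the truth" - this is FALSE (a lie) because Quinn is a knave.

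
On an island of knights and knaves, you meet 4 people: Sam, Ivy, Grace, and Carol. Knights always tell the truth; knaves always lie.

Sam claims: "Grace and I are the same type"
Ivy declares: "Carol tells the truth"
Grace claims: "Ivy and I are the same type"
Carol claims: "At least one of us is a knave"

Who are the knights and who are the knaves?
Sam is a knave.
Ivy is a knight.
Grace is a knight.
Carol is a knight.

Verification:
- Sam (knave) says "Grace and I are the same type" - this is FALSE (a lie) because Sam is a knave and Grace is a knight.
- Ivy (knight) says "Carol tells the truth" - this is TRUE because Carol is a knight.
- Grace (knight) says "Ivy and I are the same type" - this is TRUE because Grace is a knight and Ivy is a knight.
- Carol (knight) says "At least one of us is a knave" - this is TRUE because Sam is a knave.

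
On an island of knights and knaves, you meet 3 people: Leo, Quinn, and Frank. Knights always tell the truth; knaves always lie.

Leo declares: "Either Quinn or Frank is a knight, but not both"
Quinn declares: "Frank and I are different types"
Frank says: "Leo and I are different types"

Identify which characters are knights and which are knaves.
Leo is a knave.
Quinn is a knave.
Frank is a knave.

Verification:
- Leo (knave) says "Either Quinn or Frank is a knight, but not both" - this is FALSE (a lie) because Quinn is a knave and Frank is a knave.
- Quinn (knave) says "Frank and I are different types" - this is FALSE (a lie) because Quinn is a knave and Frank is a knave.
- Frank (knave) says "Leo and I are different types" - this is FALSE (a lie) because Frank is a knave and Leo is a knave.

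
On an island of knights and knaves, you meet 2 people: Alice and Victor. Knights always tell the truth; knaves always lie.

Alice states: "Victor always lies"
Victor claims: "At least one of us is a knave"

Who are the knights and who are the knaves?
Alice is a knave.
Victor is a knight.

Verification:
- Alice (knave) says "Victor always lies" - this is FALSE (a lie) because Victor is a knight.
- Victor (knight) says "At least one of us is a knave" - this is TRUE because Alice is a knave.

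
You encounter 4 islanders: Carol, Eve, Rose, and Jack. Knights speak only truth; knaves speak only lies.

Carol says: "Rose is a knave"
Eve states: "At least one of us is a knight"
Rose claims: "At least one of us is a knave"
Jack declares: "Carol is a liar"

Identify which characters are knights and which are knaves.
Carol is a knave.
Eve is a knight.
Rose is a knight.
Jack is a knight.

Verification:
- Carol (knave) says "Rose is a knave" - this is FALSE (a lie) because Rose is a knight.
- Eve (knight) says "At least one of us is a knight" - this is TRUE because Eve, Rose, and Jack are knights.
- Rose (knight) says "At least one of us is a knave" - this is TRUE because Carol is a knave.
- Jack (knight) says "Carol is a liar" - this is TRUE because Carol is a knave.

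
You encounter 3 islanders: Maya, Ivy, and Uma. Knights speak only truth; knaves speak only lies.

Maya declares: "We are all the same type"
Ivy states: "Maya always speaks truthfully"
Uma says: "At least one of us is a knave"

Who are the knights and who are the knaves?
Maya is a knave.
Ivy is a knave.
Uma is a knight.

Verification:
- Maya (knave) says "We are all the same type" - this is FALSE (a lie) because Uma is a knight and Maya and Ivy are knaves.
- Ivy (knave) says "Maya always speaks truthfully" - this is FALSE (a lie) because Maya is a knave.
- Uma (knight) says "At least one of us is a knave" - this is TRUE because Maya and Ivy are knaves.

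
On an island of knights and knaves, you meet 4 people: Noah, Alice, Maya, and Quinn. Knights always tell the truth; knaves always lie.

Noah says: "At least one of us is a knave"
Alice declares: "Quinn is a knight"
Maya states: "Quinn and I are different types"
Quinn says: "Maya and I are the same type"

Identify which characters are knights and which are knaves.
Noah is a knight.
Alice is a knave.
Maya is a knight.
Quinn is a knave.

Verification:
- Noah (knight) says "At least one of us is a knave" - this is TRUE because Alice and Quinn are knaves.
- Alice (knave) says "Quinn is a knight" - this is FALSE (a lie) because Quinn is a knave.
- Maya (knight) says "Quinn and I are different types" - this is TRUE because Maya is a knight and Quinn is a knave.
- Quinn (knave) says "Maya and I are the same type" - this is FALSE (a lie) because Quinn is a knave and Maya is a knight.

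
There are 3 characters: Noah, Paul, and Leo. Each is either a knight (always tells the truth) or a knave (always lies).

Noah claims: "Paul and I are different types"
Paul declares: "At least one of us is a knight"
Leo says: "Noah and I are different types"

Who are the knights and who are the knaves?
Noah is a knave.
Paul is a knave.
Leo is a knave.

Verification:
- Noah (knave) says "Paul and I are different types" - this is FALSE (a lie) because Noah is a knave and Paul is a knave.
- Paul (knave) says "At least one of us is a knight" - this is FALSE (a lie) because no one is a knight.
- Leo (knave) says "Noah and I are different types" - this is FALSE (a lie) because Leo is a knave and Noah is a knave.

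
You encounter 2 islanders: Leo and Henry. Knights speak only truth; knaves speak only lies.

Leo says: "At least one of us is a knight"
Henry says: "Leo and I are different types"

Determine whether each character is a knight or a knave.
Leo is a knave.
Henry is a knave.

Verification:
- Leo (knave) says "At least one of us is a knight" - this is FALSE (a lie) because no one is a knight.
- Henry (knave) says "Leo and I are different types" - this is FALSE (a lie) because Henry is a knave and Leo is a knave.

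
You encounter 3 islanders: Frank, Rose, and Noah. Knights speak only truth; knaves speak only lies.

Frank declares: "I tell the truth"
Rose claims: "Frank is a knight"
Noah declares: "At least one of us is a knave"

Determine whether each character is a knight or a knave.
Frank is a knave.
Rose is a knave.
Noah is a knight.

Verification:
- Frank (knave) says "I tell the truth" - this is FALSE (a lie) because Frank is a knave.
- Rose (knave) says "Frank is a knight" - this is FALSE (a lie) because Frank is a knave.
- Noah (knight) says "At least one of us is a knave" - this is TRUE because Frank and Rose are knaves.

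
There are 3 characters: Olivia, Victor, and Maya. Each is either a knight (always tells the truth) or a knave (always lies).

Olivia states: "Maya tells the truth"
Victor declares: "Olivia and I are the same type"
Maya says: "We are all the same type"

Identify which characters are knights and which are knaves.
Olivia is a knight.
Victor is a knight.
Maya is a knight.

Verification:
- Olivia (knight) says "Maya tells the truth" - this is TRUE because Maya is a knight.
- Victor (knight) says "Olivia and I are the same type" - this is TRUE because Victor is a knight and Olivia is a knight.
- Maya (knight) says "We are all the same type" - this is TRUE because Olivia, Victor, and Maya are knights.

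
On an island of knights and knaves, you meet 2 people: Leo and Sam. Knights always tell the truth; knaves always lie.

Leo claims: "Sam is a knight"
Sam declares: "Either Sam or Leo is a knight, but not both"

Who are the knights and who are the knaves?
Leo is a knave.
Sam is a knave.

Verification:
- Leo (knave) says "Sam is a knight" - this is FALSE (a lie) because Sam is a knave.
- Sam (knave) says "Either Sam or Leo is a knight, but not both" - this is FALSE (a lie) because Sam is a knave and Leo is a knave.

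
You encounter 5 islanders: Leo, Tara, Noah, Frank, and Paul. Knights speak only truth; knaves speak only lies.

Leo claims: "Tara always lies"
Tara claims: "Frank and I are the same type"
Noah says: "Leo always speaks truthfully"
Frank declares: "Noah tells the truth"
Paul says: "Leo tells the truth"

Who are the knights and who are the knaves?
Leo is a knight.
Tara is a knave.
Noah is a knight.
Frank is a knight.
Paul is a knight.

Verification:
- Leo (knight) says "Tara always lies" - this is TRUE because Tara is a knave.
- Tara (knave) says "Frank and I are the same type" - this is FALSE (a lie) because Tara is a knave and Frank is a knight.
- Noah (knight) says "Leo always speaks truthfully" - this is TRUE because Leo is a knight.
- Frank (knight) says "Noah tells the truth" - this is TRUE because Noah is a knight.
- Paul (knight) says "Leo tells the truth" - this is TRUE because Leo is a knight.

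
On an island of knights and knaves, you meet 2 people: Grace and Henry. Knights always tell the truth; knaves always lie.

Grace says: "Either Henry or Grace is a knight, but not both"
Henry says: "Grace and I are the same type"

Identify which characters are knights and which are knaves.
Grace is a knight.
Henry is a knave.

Verification:
- Grace (knight) says "Either Henry or Grace is a knight, but not both" - this is TRUE because Henry is a knave and Grace is a knight.
- Henry (knave) says "Grace and I are the same type" - this is FALSE (a lie) because Henry is a knave and Grace is a knight.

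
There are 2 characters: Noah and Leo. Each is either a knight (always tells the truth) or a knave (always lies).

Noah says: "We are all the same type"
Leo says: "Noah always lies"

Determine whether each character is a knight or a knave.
Noah is a knave.
Leo is a knight.

Verification:
- Noah (knave) says "We are all the same type" - this is FALSE (a lie) because Leo is a knight and Noah is a knave.
- Leo (knight) says "Noah always lies" - this is TRUE because Noah is a knave.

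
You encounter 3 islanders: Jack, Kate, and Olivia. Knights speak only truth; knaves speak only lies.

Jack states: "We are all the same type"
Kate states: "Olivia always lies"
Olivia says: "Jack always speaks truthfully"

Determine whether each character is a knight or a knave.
Jack is a knave.
Kate is a knight.
Olivia is a knave.

Verification:
- Jack (knave) says "We are all the same type" - this is FALSE (a lie) because Kate is a knight and Jack and Olivia are knaves.
- Kate (knight) says "Olivia always lies" - this is TRUE because Olivia is a knave.
- Olivia (knave) says "Jack always speaks truthfully" - this is FALSE (a lie) because Jack is a knave.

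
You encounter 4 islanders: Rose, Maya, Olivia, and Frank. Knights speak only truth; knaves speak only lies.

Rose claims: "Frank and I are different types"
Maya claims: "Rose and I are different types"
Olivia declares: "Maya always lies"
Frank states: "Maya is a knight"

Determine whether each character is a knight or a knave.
Rose is a knave.
Maya is a knave.
Olivia is a knight.
Frank is a knave.

Verification:
- Rose (knave) says "Frank and I are different types" - this is FALSE (a lie) because Rose is a knave and Frank is a knave.
- Maya (knave) says "Rose and I are different types" - this is FALSE (a lie) because Maya is a knave and Rose is a knave.
- Olivia (knight) says "Maya always lies" - this is TRUE because Maya is a knave.
- Frank (knave) says "Maya is a knight" - this is FALSE (a lie) because Maya is a knave.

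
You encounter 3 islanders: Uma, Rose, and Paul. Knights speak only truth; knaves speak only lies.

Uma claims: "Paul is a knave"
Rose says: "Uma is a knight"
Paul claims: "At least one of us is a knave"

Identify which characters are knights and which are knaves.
Uma is a knave.
Rose is a knave.
Paul is a knight.

Verification:
- Uma (knave) says "Paul is a knave" - this is FALSE (a lie) because Paul is a knight.
- Rose (knave) says "Uma is a knight" - this is FALSE (a lie) because Uma is a knave.
- Paul (knight) says "At least one of us is a knave" - this is TRUE because Uma and Rose are knaves.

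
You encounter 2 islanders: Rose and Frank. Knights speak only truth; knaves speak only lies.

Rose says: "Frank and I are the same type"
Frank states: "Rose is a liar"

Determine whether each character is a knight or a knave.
Rose is a knave.
Frank is a knight.

Verification:
- Rose (knave) says "Frank and I are the same type" - this is FALSE (a lie) because Rose is a knave and Frank is a knight.
- Frank (knight) says "Rose is a liar" - this is TRUE because Rose is a knave.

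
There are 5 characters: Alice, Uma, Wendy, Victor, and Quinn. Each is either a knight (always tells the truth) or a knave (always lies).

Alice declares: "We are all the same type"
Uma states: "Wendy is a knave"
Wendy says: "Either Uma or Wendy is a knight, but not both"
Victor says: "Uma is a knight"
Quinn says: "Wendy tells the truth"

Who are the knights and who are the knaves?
Alice is a knave.
Uma is a knave.
Wendy is a knight.
Victor is a knave.
Quinn is a knight.

Verification:
- Alice (knave) says "We are all the same type" - this is FALSE (a lie) because Wendy and Quinn are knights and Alice, Uma, and Victor are knaves.
- Uma (knave) says "Wendy is a knave" - this is FALSE (a lie) because Wendy is a knight.
- Wendy (knight) says "Either Uma or Wendy is a knight, but not both" - this is TRUE because Uma is a knave and Wendy is a knight.
- Victor (knave) says "Uma is a knight" - this is FALSE (a lie) because Uma is a knave.
- Quinn (knight) says "Wendy tells the truth" - this is TRUE because Wendy is a knight.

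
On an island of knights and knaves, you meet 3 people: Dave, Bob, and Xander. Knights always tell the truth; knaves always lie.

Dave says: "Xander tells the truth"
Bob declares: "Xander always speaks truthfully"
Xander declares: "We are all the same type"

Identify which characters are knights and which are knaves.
Dave is a knight.
Bob is a knight.
Xander is a knight.

Verification:
- Dave (knight) says "Xander tells the truth" - this is TRUE because Xander is a knight.
- Bob (knight) says "Xander always speaks truthfully" - this is TRUE because Xander is a knight.
- Xander (knight) says "We are all the same type" - this is TRUE because Dave, Bob, and Xander are knights.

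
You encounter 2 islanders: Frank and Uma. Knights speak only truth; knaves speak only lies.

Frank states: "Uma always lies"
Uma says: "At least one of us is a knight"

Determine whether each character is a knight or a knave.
Frank is a knave.
Uma is a knight.

Verification:
- Frank (knave) says "Uma always lies" - this is FALSE (a lie) because Uma is a knight.
- Uma (knight) says "At least one of us is a knight" - this is TRUE because Uma is a knight.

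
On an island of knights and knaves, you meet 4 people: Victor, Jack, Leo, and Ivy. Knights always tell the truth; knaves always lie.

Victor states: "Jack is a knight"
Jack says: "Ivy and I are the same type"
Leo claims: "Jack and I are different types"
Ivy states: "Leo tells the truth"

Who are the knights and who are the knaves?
Victor is a knave.
Jack is a knave.
Leo is a knight.
Ivy is a knight.

Verification:
- Victor (knave) says "Jack is a knight" - this is FALSE (a lie) because Jack is a knave.
- Jack (knave) says "Ivy and I are the same type" - this is FALSE (a lie) because Jack is a knave and Ivy is a knight.
- Leo (knight) says "Jack and I are different types" - this is TRUE because Leo is a knight and Jack is a knave.
- Ivy (knight) says "Leo tells the truth" - this is TRUE because Leo is a knight.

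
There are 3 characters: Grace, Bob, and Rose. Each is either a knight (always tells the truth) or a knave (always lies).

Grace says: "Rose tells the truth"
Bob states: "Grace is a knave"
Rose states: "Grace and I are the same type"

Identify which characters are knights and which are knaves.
Grace is a knight.
Bob is a knave.
Rose is a knight.

Verification:
- Grace (knight) says "Rose tells the truth" - this is TRUE because Rose is a knight.
- Bob (knave) says "Grace is a knave" - this is FALSE (a lie) because Grace is a knight.
- Rose (knight) says "Grace and I are the same type" - this is TRUE because Rose is a knight and Grace is a knight.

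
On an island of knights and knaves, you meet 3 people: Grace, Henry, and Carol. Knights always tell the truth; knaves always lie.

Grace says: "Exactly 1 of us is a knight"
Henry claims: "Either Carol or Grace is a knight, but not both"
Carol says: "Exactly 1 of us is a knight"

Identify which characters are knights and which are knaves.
Grace is a knave.
Henry is a knave.
Carol is a knave.

Verification:
- Grace (knave) says "Exactly 1 of us is a knight" - this is FALSE (a lie) because there are 0 knights.
- Henry (knave) says "Either Carol or Grace is a knight, but not both" - this is FALSE (a lie) because Carol is a knave and Grace is a knave.
- Carol (knave) says "Exactly 1 of us is a knight" - this is FALSE (a lie) because there are 0 knights.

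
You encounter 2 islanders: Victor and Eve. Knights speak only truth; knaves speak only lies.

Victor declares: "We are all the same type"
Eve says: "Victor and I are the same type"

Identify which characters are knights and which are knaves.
Victor is a knight.
Eve is a knight.

Verification:
- Victor (knight) says "We are all the same type" - this is TRUE because Victor and Eve are knights.
- Eve (knight) says "Victor and I are the same type" - this is TRUE because Eve is a knight and Victor is a knight.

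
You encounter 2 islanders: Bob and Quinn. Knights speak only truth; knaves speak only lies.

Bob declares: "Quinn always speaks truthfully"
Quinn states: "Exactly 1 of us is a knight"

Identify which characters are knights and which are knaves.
Bob is a knave.
Quinn is a knave.

Verification:
- Bob (knave) says "Quinn always speaks truthfully" - this is FALSE (a lie) because Quinn is a knave.
- Quinn (knave) says "Exactly 1 of us is a knight" - this is FALSE (a lie) because there are 0 knights.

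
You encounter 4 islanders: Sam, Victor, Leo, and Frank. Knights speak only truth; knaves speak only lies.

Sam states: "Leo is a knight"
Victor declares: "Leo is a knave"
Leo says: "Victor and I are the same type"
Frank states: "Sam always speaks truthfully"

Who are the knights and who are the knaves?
Sam is a knave.
Victor is a knight.
Leo is a knave.
Frank is a knave.

Verification:
- Sam (knave) says "Leo is a knight" - this is FALSE (a lie) because Leo is a knave.
- Victor (knight) says "Leo is a knave" - this is TRUE because Leo is a knave.
- Leo (knave) says "Victor and I are the same type" - this is FALSE (a lie) because Leo is a knave and Victor is a knight.
- Frank (knave) says "Sam always speaks truthfully" - this is FALSE (a lie) because Sam is a knave.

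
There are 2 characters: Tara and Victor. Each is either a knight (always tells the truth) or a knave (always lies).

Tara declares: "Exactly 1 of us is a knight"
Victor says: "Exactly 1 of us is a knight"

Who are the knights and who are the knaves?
Tara is a knave.
Victor is a knave.

Verification:
- Tara (knave) says "Exactly 1 of us is a knight" - this is FALSE (a lie) because there are 0 knights.
- Victor (knave) says "Exactly 1 of us is a knight" - this is FALSE (a lie) because there are 0 knights.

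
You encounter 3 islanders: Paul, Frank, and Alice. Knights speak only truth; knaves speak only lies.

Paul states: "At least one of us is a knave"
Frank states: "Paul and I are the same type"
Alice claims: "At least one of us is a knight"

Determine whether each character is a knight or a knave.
Paul is a knight.
Frank is a knave.
Alice is a knight.

Verification:
- Paul (knight) says "At least one of us is a knave" - this is TRUE because Frank is a knave.
- Frank (knave) says "Paul and I are the same type" - this is FALSE (a lie) because Frank is a knave and Paul is a knight.
- Alice (knight) says "At least one of us is a knight" - this is TRUE because Paul and Alice are knights.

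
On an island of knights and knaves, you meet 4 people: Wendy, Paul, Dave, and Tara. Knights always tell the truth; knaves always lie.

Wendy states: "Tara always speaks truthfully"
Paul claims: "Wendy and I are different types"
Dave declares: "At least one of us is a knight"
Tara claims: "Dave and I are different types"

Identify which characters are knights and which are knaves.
Wendy is a knave.
Paul is a knave.
Dave is a knave.
Tara is a knave.

Verification:
- Wendy (knave) says "Tara always speaks truthfully" - this is FALSE (a lie) because Tara is a knave.
- Paul (knave) says "Wendy and I are different types" - this is FALSE (a lie) because Paul is a knave and Wendy is a knave.
- Dave (knave) says "At least one of us is a knight" - this is FALSE (a lie) because no one is a knight.
- Tara (knave) says "Dave and I are different types" - this is FALSE (a lie) because Tara is a knave and Dave is a knave.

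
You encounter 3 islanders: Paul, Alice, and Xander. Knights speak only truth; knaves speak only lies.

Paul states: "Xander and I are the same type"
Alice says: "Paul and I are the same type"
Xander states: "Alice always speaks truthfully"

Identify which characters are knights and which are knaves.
Paul is a knight.
Alice is a knight.
Xander is a knight.

Verification:
- Paul (knight) says "Xander and I are the same type" - this is TRUE because Paul is a knight and Xander is a knight.
- Alice (knight) says "Paul and I are the same type" - this is TRUE because Alice is a knight and Paul is a knight.
- Xander (knight) says "Alice always speaks truthfully" - this is TRUE because Alice is a knight.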